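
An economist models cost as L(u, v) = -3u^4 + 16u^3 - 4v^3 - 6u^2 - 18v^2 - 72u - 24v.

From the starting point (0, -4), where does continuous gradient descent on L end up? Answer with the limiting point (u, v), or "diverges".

L is separable, so gradient descent decouples: u follows -∂L/∂u, v follows -∂L/∂v.
∂L/∂u = -12(u - 3)(u - 2)(u + 1); at u=0 this is -72, so u increases.
∂L/∂v = -12(v + 1)(v + 2); at v=-4 this is -72, so v increases.
u converges to its nearest critical value 2 (a local min of the u-part); v converges to -2. The iterate converges to (2, -2).

(2, -2)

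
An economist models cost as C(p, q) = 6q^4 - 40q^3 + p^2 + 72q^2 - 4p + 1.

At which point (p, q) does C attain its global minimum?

(2, 0)

C(p,q) separates as A(p) + B(q) + 1, so its minimum is min A + min B + 1.
A'(p) = 2p - 4 vanishes at p ∈ {2}; B'(q) = 24q(q - 3)(q - 2) vanishes at q ∈ {0, 2, 3}.
Local minima of A (where A''>0): A(2)=-4. Local minima of B: B(0)=0, B(3)=54.
So the global minimum of C is A(2) + B(0) + 1 = -4 + 0 + 1 = -3, attained at (2, 0).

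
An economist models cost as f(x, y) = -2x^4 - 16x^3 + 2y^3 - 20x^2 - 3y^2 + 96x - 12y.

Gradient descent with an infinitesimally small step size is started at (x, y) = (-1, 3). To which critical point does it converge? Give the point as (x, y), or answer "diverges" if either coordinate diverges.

f is separable, so gradient descent decouples: x follows -∂f/∂x, y follows -∂f/∂y.
∂f/∂x = -8(x - 1)(x + 3)(x + 4); at x=-1 this is 96, so x decreases.
∂f/∂y = 6(y - 2)(y + 1); at y=3 this is 24, so y decreases.
x converges to its nearest critical value -3 (a local min of the x-part); y converges to 2. The iterate converges to (-3, 2).

(-3, 2)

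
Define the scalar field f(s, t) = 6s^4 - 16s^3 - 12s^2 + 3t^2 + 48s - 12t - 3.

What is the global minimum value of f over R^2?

f(s,t) separates as P(s) + Q(t) − 3, so its minimum is min P + min Q − 3.
P'(s) = 24(s - 2)(s - 1)(s + 1) vanishes at s ∈ {-1, 1, 2}; Q'(t) = 6(t - 2) vanishes at t ∈ {2}.
Local minima of P (where P''>0): P(-1)=-38, P(2)=16. Local minima of Q: Q(2)=-12.
So the global minimum of f is P(-1) + Q(2) − 3 = -38 − 12 − 3 = -53, attained at (-1, 2).

-53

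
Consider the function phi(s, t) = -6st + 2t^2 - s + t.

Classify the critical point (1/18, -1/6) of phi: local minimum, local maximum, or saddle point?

saddle point

The Hessian of phi is constant: H = [[0, -6], [-6, 4]].
det(H) = 0·4 − (-6)² = -36.
Since det(H) < 0, H is indefinite and the critical point is a saddle point.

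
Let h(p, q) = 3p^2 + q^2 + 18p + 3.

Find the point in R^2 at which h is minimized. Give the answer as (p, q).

(-3, 0)

h(p,q) separates as A(p) + B(q) + 3, so its minimum is min A + min B + 3.
A'(p) = 6p + 18 vanishes at p ∈ {-3}; B'(q) = 2q vanishes at q ∈ {0}.
Local minima of A (where A''>0): A(-3)=-27. Local minima of B: B(0)=0.
So the global minimum of h is A(-3) + B(0) + 3 = -27 + 0 + 3 = -24, attained at (-3, 0).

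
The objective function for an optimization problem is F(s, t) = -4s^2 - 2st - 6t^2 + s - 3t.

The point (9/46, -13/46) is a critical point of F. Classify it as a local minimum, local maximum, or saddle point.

The Hessian of F is constant: H = [[-8, -2], [-2, -12]].
det(H) = (-8)·(-12) − (-2)² = 92.
det(H) > 0 and tr(H) = -20 < 0, so H is negative definite and the point is a local maximum.

local maximum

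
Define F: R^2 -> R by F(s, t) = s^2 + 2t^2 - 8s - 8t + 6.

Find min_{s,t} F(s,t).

-18

F(s,t) separates as P(s) + Q(t) + 6, so its minimum is min P + min Q + 6.
P'(s) = 2s - 8 vanishes at s ∈ {4}; Q'(t) = 4(t - 2) vanishes at t ∈ {2}.
Local minima of P (where P''>0): P(4)=-16. Local minima of Q: Q(2)=-8.
So the global minimum of F is P(4) + Q(2) + 6 = -16 − 8 + 6 = -18, attained at (4, 2).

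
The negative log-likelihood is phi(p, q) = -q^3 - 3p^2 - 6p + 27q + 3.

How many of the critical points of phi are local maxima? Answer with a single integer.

1

phi separates as a function of p plus a function of q, so ∇phi=0 decouples.
∂phi/∂p = -6(p + 1) = 0 at p ∈ {-1}; ∂phi/∂q = -3(q - 3)(q + 3) = 0 at q ∈ {-3, 3}.
The Hessian is diagonal: diag(phi_pp, phi_qq). Second derivatives: phi_pp(-1)=-6; phi_qq(-3)=18, phi_qq(3)=-18.
Local maxima occur where both diagonal entries negative: (-1, 3). Count: 1.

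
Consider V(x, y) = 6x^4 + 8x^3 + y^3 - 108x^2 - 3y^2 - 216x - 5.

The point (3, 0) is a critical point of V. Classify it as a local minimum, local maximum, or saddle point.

saddle point

The mixed partial ∂²V/∂x∂y is 0, so the Hessian at any point is diag(V_xx, V_yy) = diag(24(3x^2 + 2x - 9), 6(y - 1)).
At (3, 0): H = diag(576, -6).
The eigenvalues have opposite signs, so H is indefinite: a saddle point.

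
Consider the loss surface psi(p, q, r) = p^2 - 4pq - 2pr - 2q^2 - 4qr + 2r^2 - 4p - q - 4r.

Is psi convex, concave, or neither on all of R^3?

neither

psi is quadratic, so its Hessian is the constant matrix H = [[2, -4, -2], [-4, -4, -4], [-2, -4, 4]].
Leading principal minors: 2, -24, -176.
Neither pattern holds ⇒ H is indefinite ⇒ neither convex nor concave.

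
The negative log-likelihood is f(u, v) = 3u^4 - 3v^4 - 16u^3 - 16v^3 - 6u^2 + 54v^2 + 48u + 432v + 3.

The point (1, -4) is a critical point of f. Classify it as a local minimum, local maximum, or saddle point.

local maximum

The mixed partial ∂²f/∂u∂v is 0, so the Hessian at any point is diag(f_uu, f_vv) = diag(12(3u^2 - 8u - 1), 12(-3v^2 - 8v + 9)).
At (1, -4): H = diag(-72, -84).
Both eigenvalues are negative, so H is negative definite: a local maximum.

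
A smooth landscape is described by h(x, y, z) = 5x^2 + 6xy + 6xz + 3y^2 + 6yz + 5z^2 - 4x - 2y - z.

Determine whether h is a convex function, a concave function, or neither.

h is quadratic, so its Hessian is the constant matrix H = [[10, 6, 6], [6, 6, 6], [6, 6, 10]].
Leading principal minors: 10, 24, 96.
All positive ⇒ H ≻ 0 ⇒ convex.

convex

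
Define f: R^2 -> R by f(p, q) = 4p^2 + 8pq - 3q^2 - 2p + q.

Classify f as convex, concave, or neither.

f is quadratic, so its Hessian is the constant matrix H = [[8, 8], [8, -6]].
det(H) = -112, tr(H) = 2.
det(H) < 0, so H is indefinite: neither convex nor concave.

neither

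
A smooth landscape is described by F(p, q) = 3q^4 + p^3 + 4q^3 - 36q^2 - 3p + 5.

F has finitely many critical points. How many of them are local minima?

2

F separates as a function of p plus a function of q, so ∇F=0 decouples.
∂F/∂p = 3(p - 1)(p + 1) = 0 at p ∈ {-1, 1}; ∂F/∂q = 12q(q - 2)(q + 3) = 0 at q ∈ {-3, 0, 2}.
The Hessian is diagonal: diag(F_pp, F_qq). Second derivatives: F_pp(-1)=-6, F_pp(1)=6; F_qq(-3)=180, F_qq(0)=-72, F_qq(2)=120.
Local minima occur where both diagonal entries positive: (1, -3), (1, 2). Count: 2.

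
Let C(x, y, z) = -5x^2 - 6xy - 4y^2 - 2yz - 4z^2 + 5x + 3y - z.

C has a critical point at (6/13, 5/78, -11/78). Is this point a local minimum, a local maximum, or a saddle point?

local maximum

The Hessian is constant: H = [[-10, -6, 0], [-6, -8, -2], [0, -2, -8]].
Leading principal minors: Δ₁ = -10, Δ₂ = 44, Δ₃ = -312.
The minors alternate sign starting negative (−, +, −), so H is negative definite: a local maximum.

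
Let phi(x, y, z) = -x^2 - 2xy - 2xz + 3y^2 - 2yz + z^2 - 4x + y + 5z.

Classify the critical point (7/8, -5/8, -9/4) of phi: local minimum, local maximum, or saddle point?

The Hessian is constant: H = [[-2, -2, -2], [-2, 6, -2], [-2, -2, 2]].
Leading principal minors: Δ₁ = -2, Δ₂ = -16, Δ₃ = -64.
The minors fit neither the all-positive nor the alternating-sign pattern, so H is indefinite: a saddle point.

saddle point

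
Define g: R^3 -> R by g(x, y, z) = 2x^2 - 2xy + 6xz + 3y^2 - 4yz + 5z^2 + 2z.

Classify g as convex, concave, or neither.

g is quadratic, so its Hessian is the constant matrix H = [[4, -2, 6], [-2, 6, -4], [6, -4, 10]].
Leading principal minors: 4, 20, 16.
All positive ⇒ H ≻ 0 ⇒ convex.

convex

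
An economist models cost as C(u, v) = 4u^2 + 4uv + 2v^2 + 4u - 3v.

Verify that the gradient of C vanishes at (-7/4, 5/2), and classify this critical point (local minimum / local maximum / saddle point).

local minimum

∇C = (8u + 4v + 4, 4u + 4v - 3); substituting (-7/4, 5/2) gives ∇C = (0, 0), so (-7/4, 5/2) is indeed a critical point.
The Hessian of C is constant: H = [[8, 4], [4, 4]].
det(H) = 8·4 − 4² = 16.
det(H) > 0 and tr(H) = 12 > 0, so H is positive definite and the point is a local minimum.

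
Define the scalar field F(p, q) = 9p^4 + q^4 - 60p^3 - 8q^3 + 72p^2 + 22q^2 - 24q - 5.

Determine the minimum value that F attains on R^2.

-398

F(p,q) separates as A(p) + B(q) − 5, so its minimum is min A + min B − 5.
A'(p) = 36p(p - 4)(p - 1) vanishes at p ∈ {0, 1, 4}; B'(q) = 4(q - 3)(q - 2)(q - 1) vanishes at q ∈ {1, 2, 3}.
Local minima of A (where A''>0): A(0)=0, A(4)=-384. Local minima of B: B(1)=-9, B(3)=-9.
So the global minimum of F is A(4) + B(1) − 5 = -384 − 9 − 5 = -398, attained at (4, 1).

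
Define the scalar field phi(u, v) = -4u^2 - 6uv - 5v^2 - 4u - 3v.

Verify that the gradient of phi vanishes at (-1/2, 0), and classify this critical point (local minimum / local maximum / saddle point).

∇phi = (-8u - 6v - 4, -6u - 10v - 3); substituting (-1/2, 0) gives ∇phi = (0, 0), so (-1/2, 0) is indeed a critical point.
The Hessian of phi is constant: H = [[-8, -6], [-6, -10]].
det(H) = (-8)·(-10) − (-6)² = 44.
det(H) > 0 and tr(H) = -18 < 0, so H is negative definite and the point is a local maximum.

local maximum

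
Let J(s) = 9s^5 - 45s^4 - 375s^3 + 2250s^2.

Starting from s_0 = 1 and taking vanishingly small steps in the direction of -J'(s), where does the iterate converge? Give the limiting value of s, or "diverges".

0

J'(s) = 45s(s - 5)(s - 4)(s + 5), so J'(1) = 3240.
Gradient descent moves in the -J' direction, i.e. s is decreasing.
The nearest critical point in that direction is s = 0, where J'' = 4500 > 0 (a local minimum). The iterate converges there.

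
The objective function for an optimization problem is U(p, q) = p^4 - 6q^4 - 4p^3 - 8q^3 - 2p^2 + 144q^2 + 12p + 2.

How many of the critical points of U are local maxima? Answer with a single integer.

U separates as a function of p plus a function of q, so ∇U=0 decouples.
∂U/∂p = 4(p - 3)(p - 1)(p + 1) = 0 at p ∈ {-1, 1, 3}; ∂U/∂q = -24q(q - 3)(q + 4) = 0 at q ∈ {-4, 0, 3}.
The Hessian is diagonal: diag(U_pp, U_qq). Second derivatives: U_pp(-1)=32, U_pp(1)=-16, U_pp(3)=32; U_qq(-4)=-672, U_qq(0)=288, U_qq(3)=-504.
Local maxima occur where both diagonal entries negative: (1, -4), (1, 3). Count: 2.

2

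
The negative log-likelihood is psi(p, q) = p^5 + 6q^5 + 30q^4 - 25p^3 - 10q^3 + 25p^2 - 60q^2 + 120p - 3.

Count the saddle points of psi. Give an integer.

8

psi separates as a function of p plus a function of q, so ∇psi=0 decouples.
∂psi/∂p = 5(p - 3)(p - 2)(p + 1)(p + 4) = 0 at p ∈ {-4, -1, 2, 3}; ∂psi/∂q = 30q(q - 1)(q + 1)(q + 4) = 0 at q ∈ {-4, -1, 0, 1}.
The Hessian is diagonal: diag(psi_pp, psi_qq). Second derivatives: psi_pp(-4)=-630, psi_pp(-1)=180, psi_pp(2)=-90, psi_pp(3)=140; psi_qq(-4)=-1800, psi_qq(-1)=180, psi_qq(0)=-120, psi_qq(1)=300.
Saddle points occur where the two diagonal entries have opposite signs: (-4, -1), (-4, 1), (-1, -4), (-1, 0), (2, -1), (2, 1), (3, -4), (3, 0). Count: 8.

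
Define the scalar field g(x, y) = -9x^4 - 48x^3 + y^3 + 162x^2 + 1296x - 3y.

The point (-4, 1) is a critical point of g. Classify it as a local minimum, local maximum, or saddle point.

The mixed partial ∂²g/∂x∂y is 0, so the Hessian at any point is diag(g_xx, g_yy) = diag(36(-3x^2 - 8x + 9), 6y).
At (-4, 1): H = diag(-252, 6).
The eigenvalues have opposite signs, so H is indefinite: a saddle point.

saddle point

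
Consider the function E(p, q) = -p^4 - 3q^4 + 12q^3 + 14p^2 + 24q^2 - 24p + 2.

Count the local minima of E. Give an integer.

E separates as a function of p plus a function of q, so ∇E=0 decouples.
∂E/∂p = -4(p - 2)(p - 1)(p + 3) = 0 at p ∈ {-3, 1, 2}; ∂E/∂q = -12q(q - 4)(q + 1) = 0 at q ∈ {-1, 0, 4}.
The Hessian is diagonal: diag(E_pp, E_qq). Second derivatives: E_pp(-3)=-80, E_pp(1)=16, E_pp(2)=-20; E_qq(-1)=-60, E_qq(0)=48, E_qq(4)=-240.
Local minima occur where both diagonal entries positive: (1, 0). Count: 1.

1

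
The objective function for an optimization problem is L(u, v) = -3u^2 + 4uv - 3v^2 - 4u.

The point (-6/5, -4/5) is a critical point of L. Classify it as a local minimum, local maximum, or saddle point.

The Hessian of L is constant: H = [[-6, 4], [4, -6]].
det(H) = (-6)·(-6) − 4² = 20.
det(H) > 0 and tr(H) = -12 < 0, so H is negative definite and the point is a local maximum.

local maximum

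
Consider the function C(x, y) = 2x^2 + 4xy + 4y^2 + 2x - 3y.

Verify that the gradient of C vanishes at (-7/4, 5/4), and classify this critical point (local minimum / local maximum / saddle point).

∇C = (4x + 4y + 2, 4x + 8y - 3); substituting (-7/4, 5/4) gives ∇C = (0, 0), so (-7/4, 5/4) is indeed a critical point.
The Hessian of C is constant: H = [[4, 4], [4, 8]].
det(H) = 4·8 − 4² = 16.
det(H) > 0 and tr(H) = 12 > 0, so H is positive definite and the point is a local minimum.

local minimum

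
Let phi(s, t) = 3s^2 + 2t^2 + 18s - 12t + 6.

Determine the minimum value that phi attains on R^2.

phi(s,t) separates as P(s) + Q(t) + 6, so its minimum is min P + min Q + 6.
P'(s) = 6s + 18 vanishes at s ∈ {-3}; Q'(t) = 4(t - 3) vanishes at t ∈ {3}.
Local minima of P (where P''>0): P(-3)=-27. Local minima of Q: Q(3)=-18.
So the global minimum of phi is P(-3) + Q(3) + 6 = -27 − 18 + 6 = -39, attained at (-3, 3).

-39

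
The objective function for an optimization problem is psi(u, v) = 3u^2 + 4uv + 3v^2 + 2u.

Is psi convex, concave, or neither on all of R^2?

psi is quadratic, so its Hessian is the constant matrix H = [[6, 4], [4, 6]].
det(H) = 20, tr(H) = 12.
det(H) > 0 and tr(H) > 0, so H is positive definite everywhere: convex.

convex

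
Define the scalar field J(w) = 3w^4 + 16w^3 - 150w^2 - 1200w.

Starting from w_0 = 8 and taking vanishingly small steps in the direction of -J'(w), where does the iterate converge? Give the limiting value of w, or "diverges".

J'(w) = 12(w - 5)(w + 4)(w + 5), so J'(8) = 5616.
Gradient descent moves in the -J' direction, i.e. w is decreasing.
The nearest critical point in that direction is w = 5, where J'' = 1080 > 0 (a local minimum). The iterate converges there.

5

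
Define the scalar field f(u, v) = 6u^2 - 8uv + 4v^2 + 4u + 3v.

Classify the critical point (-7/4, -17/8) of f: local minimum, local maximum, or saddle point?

The Hessian of f is constant: H = [[12, -8], [-8, 8]].
det(H) = 12·8 − (-8)² = 32.
det(H) > 0 and tr(H) = 20 > 0, so H is positive definite and the point is a local minimum.

local minimum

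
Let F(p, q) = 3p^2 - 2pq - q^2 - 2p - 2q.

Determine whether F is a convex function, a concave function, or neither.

neither

F is quadratic, so its Hessian is the constant matrix H = [[6, -2], [-2, -2]].
det(H) = -16, tr(H) = 4.
det(H) < 0, so H is indefinite: neither convex nor concave.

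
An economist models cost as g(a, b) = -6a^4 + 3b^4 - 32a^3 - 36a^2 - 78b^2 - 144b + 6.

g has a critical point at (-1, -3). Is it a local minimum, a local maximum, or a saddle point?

local minimum

The mixed partial ∂²g/∂a∂b is 0, so the Hessian at any point is diag(g_aa, g_bb) = diag(-24(3a^2 + 8a + 3), 12(3b^2 - 13)).
At (-1, -3): H = diag(48, 168).
Both eigenvalues are positive, so H is positive definite: a local minimum.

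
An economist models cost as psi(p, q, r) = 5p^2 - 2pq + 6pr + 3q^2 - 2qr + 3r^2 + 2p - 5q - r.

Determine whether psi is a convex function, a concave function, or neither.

psi is quadratic, so its Hessian is the constant matrix H = [[10, -2, 6], [-2, 6, -2], [6, -2, 6]].
Leading principal minors: 10, 56, 128.
All positive ⇒ H ≻ 0 ⇒ convex.

convex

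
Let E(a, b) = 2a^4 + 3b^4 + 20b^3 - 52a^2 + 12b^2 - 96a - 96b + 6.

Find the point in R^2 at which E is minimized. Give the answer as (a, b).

(4, 1)

E(a,b) separates as P(a) + Q(b) + 6, so its minimum is min P + min Q + 6.
P'(a) = 8(a - 4)(a + 1)(a + 3) vanishes at a ∈ {-3, -1, 4}; Q'(b) = 12(b - 1)(b + 2)(b + 4) vanishes at b ∈ {-4, -2, 1}.
Local minima of P (where P''>0): P(-3)=-18, P(4)=-704. Local minima of Q: Q(-4)=64, Q(1)=-61.
So the global minimum of E is P(4) + Q(1) + 6 = -704 − 61 + 6 = -759, attained at (4, 1).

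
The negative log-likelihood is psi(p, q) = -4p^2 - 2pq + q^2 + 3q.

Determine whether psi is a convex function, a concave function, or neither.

psi is quadratic, so its Hessian is the constant matrix H = [[-8, -2], [-2, 2]].
det(H) = -20, tr(H) = -6.
det(H) < 0, so H is indefinite: neither convex nor concave.

neither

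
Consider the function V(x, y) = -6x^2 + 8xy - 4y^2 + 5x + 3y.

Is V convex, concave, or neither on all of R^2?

concave

V is quadratic, so its Hessian is the constant matrix H = [[-12, 8], [8, -8]].
det(H) = 32, tr(H) = -20.
det(H) > 0 and tr(H) < 0, so H is negative definite everywhere: concave.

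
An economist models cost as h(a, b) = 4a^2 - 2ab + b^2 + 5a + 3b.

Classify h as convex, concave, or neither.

h is quadratic, so its Hessian is the constant matrix H = [[8, -2], [-2, 2]].
det(H) = 12, tr(H) = 10.
det(H) > 0 and tr(H) > 0, so H is positive definite everywhere: convex.

convex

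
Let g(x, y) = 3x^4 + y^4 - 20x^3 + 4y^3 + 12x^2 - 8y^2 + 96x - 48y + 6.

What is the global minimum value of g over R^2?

-135

g(x,y) separates as P(x) + Q(y) + 6, so its minimum is min P + min Q + 6.
P'(x) = 12(x - 4)(x - 2)(x + 1) vanishes at x ∈ {-1, 2, 4}; Q'(y) = 4(y - 2)(y + 2)(y + 3) vanishes at y ∈ {-3, -2, 2}.
Local minima of P (where P''>0): P(-1)=-61, P(4)=64. Local minima of Q: Q(-3)=45, Q(2)=-80.
So the global minimum of g is P(-1) + Q(2) + 6 = -61 − 80 + 6 = -135, attained at (-1, 2).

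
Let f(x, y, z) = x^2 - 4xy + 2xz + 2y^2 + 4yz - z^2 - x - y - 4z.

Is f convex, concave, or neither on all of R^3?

f is quadratic, so its Hessian is the constant matrix H = [[2, -4, 2], [-4, 4, 4], [2, 4, -2]].
Leading principal minors: 2, -8, -96.
Neither pattern holds ⇒ H is indefinite ⇒ neither convex nor concave.

neither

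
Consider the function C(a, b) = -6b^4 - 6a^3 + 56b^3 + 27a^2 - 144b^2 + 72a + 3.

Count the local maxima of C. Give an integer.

2

C separates as a function of a plus a function of b, so ∇C=0 decouples.
∂C/∂a = -18(a - 4)(a + 1) = 0 at a ∈ {-1, 4}; ∂C/∂b = -24b(b - 4)(b - 3) = 0 at b ∈ {0, 3, 4}.
The Hessian is diagonal: diag(C_aa, C_bb). Second derivatives: C_aa(-1)=90, C_aa(4)=-90; C_bb(0)=-288, C_bb(3)=72, C_bb(4)=-96.
Local maxima occur where both diagonal entries negative: (4, 0), (4, 4). Count: 2.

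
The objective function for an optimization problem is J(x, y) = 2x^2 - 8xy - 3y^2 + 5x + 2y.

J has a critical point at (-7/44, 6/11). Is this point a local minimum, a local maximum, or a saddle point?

The Hessian of J is constant: H = [[4, -8], [-8, -6]].
det(H) = 4·(-6) − (-8)² = -88.
Since det(H) < 0, H is indefinite and the critical point is a saddle point.

saddle point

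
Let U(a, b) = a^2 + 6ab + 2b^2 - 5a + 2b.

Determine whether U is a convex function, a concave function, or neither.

U is quadratic, so its Hessian is the constant matrix H = [[2, 6], [6, 4]].
det(H) = -28, tr(H) = 6.
det(H) < 0, so H is indefinite: neither convex nor concave.

neither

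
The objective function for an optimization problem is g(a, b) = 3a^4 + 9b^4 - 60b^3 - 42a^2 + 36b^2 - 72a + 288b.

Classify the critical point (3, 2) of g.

The mixed partial ∂²g/∂a∂b is 0, so the Hessian at any point is diag(g_aa, g_bb) = diag(12(3a^2 - 7), 36(3b^2 - 10b + 2)).
At (3, 2): H = diag(240, -216).
The eigenvalues have opposite signs, so H is indefinite: a saddle point.

saddle point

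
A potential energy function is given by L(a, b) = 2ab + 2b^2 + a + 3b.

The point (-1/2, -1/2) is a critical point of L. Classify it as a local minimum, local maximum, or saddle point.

The Hessian of L is constant: H = [[0, 2], [2, 4]].
det(H) = 0·4 − 2² = -4.
Since det(H) < 0, H is indefinite and the critical point is a saddle point.

saddle point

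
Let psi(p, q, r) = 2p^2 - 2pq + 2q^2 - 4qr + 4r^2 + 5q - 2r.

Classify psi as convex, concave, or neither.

psi is quadratic, so its Hessian is the constant matrix H = [[4, -2, 0], [-2, 4, -4], [0, -4, 8]].
Leading principal minors: 4, 12, 32.
All positive ⇒ H ≻ 0 ⇒ convex.

convex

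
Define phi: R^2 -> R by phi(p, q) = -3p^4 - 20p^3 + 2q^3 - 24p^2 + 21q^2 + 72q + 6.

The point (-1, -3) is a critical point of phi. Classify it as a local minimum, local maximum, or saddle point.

The mixed partial ∂²phi/∂p∂q is 0, so the Hessian at any point is diag(phi_pp, phi_qq) = diag(-12(3p^2 + 10p + 4), 6(2q + 7)).
At (-1, -3): H = diag(36, 6).
Both eigenvalues are positive, so H is positive definite: a local minimum.

local minimum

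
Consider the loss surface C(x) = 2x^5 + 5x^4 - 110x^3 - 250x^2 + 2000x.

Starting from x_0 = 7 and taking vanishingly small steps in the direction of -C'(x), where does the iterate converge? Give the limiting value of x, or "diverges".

C'(x) = 10(x - 5)(x - 2)(x + 4)(x + 5), so C'(7) = 13200.
Gradient descent moves in the -C' direction, i.e. x is decreasing.
The nearest critical point in that direction is x = 5, where C'' = 2700 > 0 (a local minimum). The iterate converges there.

5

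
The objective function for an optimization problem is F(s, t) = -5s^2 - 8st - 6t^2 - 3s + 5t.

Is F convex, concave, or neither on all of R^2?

F is quadratic, so its Hessian is the constant matrix H = [[-10, -8], [-8, -12]].
det(H) = 56, tr(H) = -22.
det(H) > 0 and tr(H) < 0, so H is negative definite everywhere: concave.

concave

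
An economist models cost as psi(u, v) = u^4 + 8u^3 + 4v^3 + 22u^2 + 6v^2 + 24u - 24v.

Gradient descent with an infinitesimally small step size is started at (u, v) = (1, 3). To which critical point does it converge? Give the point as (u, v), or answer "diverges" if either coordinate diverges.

(-1, 1)

psi is separable, so gradient descent decouples: u follows -∂psi/∂u, v follows -∂psi/∂v.
∂psi/∂u = 4(u + 1)(u + 2)(u + 3); at u=1 this is 96, so u decreases.
∂psi/∂v = 12(v - 1)(v + 2); at v=3 this is 120, so v decreases.
u converges to its nearest critical value -1 (a local min of the u-part); v converges to 1. The iterate converges to (-1, 1).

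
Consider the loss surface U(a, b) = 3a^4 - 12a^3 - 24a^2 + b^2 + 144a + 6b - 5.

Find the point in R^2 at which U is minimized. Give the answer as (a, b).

(-2, -3)

U(a,b) separates as P(a) + Q(b) − 5, so its minimum is min P + min Q − 5.
P'(a) = 12(a - 3)(a - 2)(a + 2) vanishes at a ∈ {-2, 2, 3}; Q'(b) = 2b + 6 vanishes at b ∈ {-3}.
Local minima of P (where P''>0): P(-2)=-240, P(3)=135. Local minima of Q: Q(-3)=-9.
So the global minimum of U is P(-2) + Q(-3) − 5 = -240 − 9 − 5 = -254, attained at (-2, -3).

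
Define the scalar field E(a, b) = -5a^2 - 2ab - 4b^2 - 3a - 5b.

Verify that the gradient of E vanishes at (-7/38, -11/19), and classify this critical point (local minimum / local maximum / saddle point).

∇E = (-10a - 2b - 3, -2a - 8b - 5); substituting (-7/38, -11/19) gives ∇E = (0, 0), so (-7/38, -11/19) is indeed a critical point.
The Hessian of E is constant: H = [[-10, -2], [-2, -8]].
det(H) = (-10)·(-8) − (-2)² = 76.
det(H) > 0 and tr(H) = -18 < 0, so H is negative definite and the point is a local maximum.

local maximum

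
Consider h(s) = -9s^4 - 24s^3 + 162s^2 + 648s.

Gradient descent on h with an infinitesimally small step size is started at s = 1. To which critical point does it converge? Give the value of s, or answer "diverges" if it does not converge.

-2

h'(s) = -36(s - 3)(s + 2)(s + 3), so h'(1) = 864.
Gradient descent moves in the -h' direction, i.e. s is decreasing.
The nearest critical point in that direction is s = -2, where h'' = 180 > 0 (a local minimum). The iterate converges there.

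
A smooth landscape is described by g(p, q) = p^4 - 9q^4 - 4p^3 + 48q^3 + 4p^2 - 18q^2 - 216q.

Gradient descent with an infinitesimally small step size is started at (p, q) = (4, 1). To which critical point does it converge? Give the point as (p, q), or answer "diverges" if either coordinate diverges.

(2, 2)

g is separable, so gradient descent decouples: p follows -∂g/∂p, q follows -∂g/∂q.
∂g/∂p = 4p(p - 2)(p - 1); at p=4 this is 96, so p decreases.
∂g/∂q = -36(q - 3)(q - 2)(q + 1); at q=1 this is -144, so q increases.
p converges to its nearest critical value 2 (a local min of the p-part); q converges to 2. The iterate converges to (2, 2).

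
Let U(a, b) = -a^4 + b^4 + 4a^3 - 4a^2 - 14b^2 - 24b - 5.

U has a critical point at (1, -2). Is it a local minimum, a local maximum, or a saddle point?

The mixed partial ∂²U/∂a∂b is 0, so the Hessian at any point is diag(U_aa, U_bb) = diag(4(-3a^2 + 6a - 2), 4(3b^2 - 7)).
At (1, -2): H = diag(4, 20).
Both eigenvalues are positive, so H is positive definite: a local minimum.

local minimum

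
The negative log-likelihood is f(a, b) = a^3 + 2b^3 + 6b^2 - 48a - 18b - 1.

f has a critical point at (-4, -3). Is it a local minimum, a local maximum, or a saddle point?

local maximum

The mixed partial ∂²f/∂a∂b is 0, so the Hessian at any point is diag(f_aa, f_bb) = diag(6a, 12(b + 1)).
At (-4, -3): H = diag(-24, -24).
Both eigenvalues are negative, so H is negative definite: a local maximum.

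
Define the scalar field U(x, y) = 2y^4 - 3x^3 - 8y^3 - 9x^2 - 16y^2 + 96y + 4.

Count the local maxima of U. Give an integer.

1

U separates as a function of x plus a function of y, so ∇U=0 decouples.
∂U/∂x = -9x(x + 2) = 0 at x ∈ {-2, 0}; ∂U/∂y = 8(y - 3)(y - 2)(y + 2) = 0 at y ∈ {-2, 2, 3}.
The Hessian is diagonal: diag(U_xx, U_yy). Second derivatives: U_xx(-2)=18, U_xx(0)=-18; U_yy(-2)=160, U_yy(2)=-32, U_yy(3)=40.
Local maxima occur where both diagonal entries negative: (0, 2). Count: 1.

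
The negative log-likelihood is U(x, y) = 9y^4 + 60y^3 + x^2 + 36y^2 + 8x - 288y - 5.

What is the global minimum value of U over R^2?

-204

U(x,y) separates as P(x) + Q(y) − 5, so its minimum is min P + min Q − 5.
P'(x) = 2x + 8 vanishes at x ∈ {-4}; Q'(y) = 36(y - 1)(y + 2)(y + 4) vanishes at y ∈ {-4, -2, 1}.
Local minima of P (where P''>0): P(-4)=-16. Local minima of Q: Q(-4)=192, Q(1)=-183.
So the global minimum of U is P(-4) + Q(1) − 5 = -16 − 183 − 5 = -204, attained at (-4, 1).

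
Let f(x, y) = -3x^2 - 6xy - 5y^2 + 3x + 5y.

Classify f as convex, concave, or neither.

f is quadratic, so its Hessian is the constant matrix H = [[-6, -6], [-6, -10]].
det(H) = 24, tr(H) = -16.
det(H) > 0 and tr(H) < 0, so H is negative definite everywhere: concave.

concave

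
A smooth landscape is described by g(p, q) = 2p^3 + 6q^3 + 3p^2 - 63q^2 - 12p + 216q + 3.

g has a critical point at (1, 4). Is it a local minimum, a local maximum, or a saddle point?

local minimum

The mixed partial ∂²g/∂p∂q is 0, so the Hessian at any point is diag(g_pp, g_qq) = diag(6(2p + 1), 18(2q - 7)).
At (1, 4): H = diag(18, 18).
Both eigenvalues are positive, so H is positive definite: a local minimum.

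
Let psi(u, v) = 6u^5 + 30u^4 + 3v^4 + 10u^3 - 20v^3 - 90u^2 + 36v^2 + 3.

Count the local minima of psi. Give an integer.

4

psi separates as a function of u plus a function of v, so ∇psi=0 decouples.
∂psi/∂u = 30u(u - 1)(u + 2)(u + 3) = 0 at u ∈ {-3, -2, 0, 1}; ∂psi/∂v = 12v(v - 3)(v - 2) = 0 at v ∈ {0, 2, 3}.
The Hessian is diagonal: diag(psi_uu, psi_vv). Second derivatives: psi_uu(-3)=-360, psi_uu(-2)=180, psi_uu(0)=-180, psi_uu(1)=360; psi_vv(0)=72, psi_vv(2)=-24, psi_vv(3)=36.
Local minima occur where both diagonal entries positive: (-2, 0), (-2, 3), (1, 0), (1, 3). Count: 4.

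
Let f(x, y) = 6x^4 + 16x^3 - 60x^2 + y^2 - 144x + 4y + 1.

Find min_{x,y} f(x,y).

-307

f(x,y) separates as P(x) + Q(y) + 1, so its minimum is min P + min Q + 1.
P'(x) = 24(x - 2)(x + 1)(x + 3) vanishes at x ∈ {-3, -1, 2}; Q'(y) = 2y + 4 vanishes at y ∈ {-2}.
Local minima of P (where P''>0): P(-3)=-54, P(2)=-304. Local minima of Q: Q(-2)=-4.
So the global minimum of f is P(2) + Q(-2) + 1 = -304 − 4 + 1 = -307, attained at (2, -2).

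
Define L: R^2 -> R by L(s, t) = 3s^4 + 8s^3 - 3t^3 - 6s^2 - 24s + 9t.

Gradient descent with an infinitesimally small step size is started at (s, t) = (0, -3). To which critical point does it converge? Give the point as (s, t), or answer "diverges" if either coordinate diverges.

L is separable, so gradient descent decouples: s follows -∂L/∂s, t follows -∂L/∂t.
∂L/∂s = 12(s - 1)(s + 1)(s + 2); at s=0 this is -24, so s increases.
∂L/∂t = -9(t - 1)(t + 1); at t=-3 this is -72, so t increases.
s converges to its nearest critical value 1 (a local min of the s-part); t converges to -1. The iterate converges to (1, -1).

(1, -1)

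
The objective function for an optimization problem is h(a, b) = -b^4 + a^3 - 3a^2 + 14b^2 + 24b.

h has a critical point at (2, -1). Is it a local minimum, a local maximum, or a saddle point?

The mixed partial ∂²h/∂a∂b is 0, so the Hessian at any point is diag(h_aa, h_bb) = diag(6(a - 1), 4(-3b^2 + 7)).
At (2, -1): H = diag(6, 16).
Both eigenvalues are positive, so H is positive definite: a local minimum.

local minimum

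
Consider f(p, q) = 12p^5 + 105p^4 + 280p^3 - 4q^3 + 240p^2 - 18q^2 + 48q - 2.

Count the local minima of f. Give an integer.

2

f separates as a function of p plus a function of q, so ∇f=0 decouples.
∂f/∂p = 60p(p + 1)(p + 2)(p + 4) = 0 at p ∈ {-4, -2, -1, 0}; ∂f/∂q = -12(q - 1)(q + 4) = 0 at q ∈ {-4, 1}.
The Hessian is diagonal: diag(f_pp, f_qq). Second derivatives: f_pp(-4)=-1440, f_pp(-2)=240, f_pp(-1)=-180, f_pp(0)=480; f_qq(-4)=60, f_qq(1)=-60.
Local minima occur where both diagonal entries positive: (-2, -4), (0, -4). Count: 2.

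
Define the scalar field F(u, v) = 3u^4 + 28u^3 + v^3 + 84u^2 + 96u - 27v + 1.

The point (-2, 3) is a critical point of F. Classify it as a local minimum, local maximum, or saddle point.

saddle point

The mixed partial ∂²F/∂u∂v is 0, so the Hessian at any point is diag(F_uu, F_vv) = diag(12(3u^2 + 14u + 14), 6v).
At (-2, 3): H = diag(-24, 18).
The eigenvalues have opposite signs, so H is indefinite: a saddle point.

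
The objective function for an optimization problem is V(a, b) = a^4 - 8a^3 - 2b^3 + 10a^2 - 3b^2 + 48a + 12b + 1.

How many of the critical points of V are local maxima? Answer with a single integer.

V separates as a function of a plus a function of b, so ∇V=0 decouples.
∂V/∂a = 4(a - 4)(a - 3)(a + 1) = 0 at a ∈ {-1, 3, 4}; ∂V/∂b = -6(b - 1)(b + 2) = 0 at b ∈ {-2, 1}.
The Hessian is diagonal: diag(V_aa, V_bb). Second derivatives: V_aa(-1)=80, V_aa(3)=-16, V_aa(4)=20; V_bb(-2)=18, V_bb(1)=-18.
Local maxima occur where both diagonal entries negative: (3, 1). Count: 1.

1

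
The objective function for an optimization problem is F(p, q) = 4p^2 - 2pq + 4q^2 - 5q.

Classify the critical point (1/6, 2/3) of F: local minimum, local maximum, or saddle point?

The Hessian of F is constant: H = [[8, -2], [-2, 8]].
det(H) = 8·8 − (-2)² = 60.
det(H) > 0 and tr(H) = 16 > 0, so H is positive definite and the point is a local minimum.

local minimum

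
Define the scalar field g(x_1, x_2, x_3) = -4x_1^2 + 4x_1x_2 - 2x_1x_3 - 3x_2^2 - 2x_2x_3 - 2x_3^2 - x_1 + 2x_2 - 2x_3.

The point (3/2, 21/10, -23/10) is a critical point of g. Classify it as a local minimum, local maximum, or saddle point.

local maximum

The Hessian is constant: H = [[-8, 4, -2], [4, -6, -2], [-2, -2, -4]].
Leading principal minors: Δ₁ = -8, Δ₂ = 32, Δ₃ = -40.
The minors alternate sign starting negative (−, +, −), so H is negative definite: a local maximum.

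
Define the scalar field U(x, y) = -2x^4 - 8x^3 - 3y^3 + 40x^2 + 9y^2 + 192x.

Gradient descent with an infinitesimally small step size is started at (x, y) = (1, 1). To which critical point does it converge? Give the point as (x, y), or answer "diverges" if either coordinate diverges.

U is separable, so gradient descent decouples: x follows -∂U/∂x, y follows -∂U/∂y.
∂U/∂x = -8(x - 3)(x + 2)(x + 4); at x=1 this is 240, so x decreases.
∂U/∂y = -9y(y - 2); at y=1 this is 9, so y decreases.
x converges to its nearest critical value -2 (a local min of the x-part); y converges to 0. The iterate converges to (-2, 0).

(-2, 0)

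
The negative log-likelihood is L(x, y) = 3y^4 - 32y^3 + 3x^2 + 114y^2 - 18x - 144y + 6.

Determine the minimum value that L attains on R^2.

-80

L(x,y) separates as P(x) + Q(y) + 6, so its minimum is min P + min Q + 6.
P'(x) = 6x - 18 vanishes at x ∈ {3}; Q'(y) = 12(y - 4)(y - 3)(y - 1) vanishes at y ∈ {1, 3, 4}.
Local minima of P (where P''>0): P(3)=-27. Local minima of Q: Q(1)=-59, Q(4)=-32.
So the global minimum of L is P(3) + Q(1) + 6 = -27 − 59 + 6 = -80, attained at (3, 1).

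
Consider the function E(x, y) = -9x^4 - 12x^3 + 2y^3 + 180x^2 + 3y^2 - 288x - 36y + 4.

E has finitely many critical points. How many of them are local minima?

E separates as a function of x plus a function of y, so ∇E=0 decouples.
∂E/∂x = -36(x - 2)(x - 1)(x + 4) = 0 at x ∈ {-4, 1, 2}; ∂E/∂y = 6(y - 2)(y + 3) = 0 at y ∈ {-3, 2}.
The Hessian is diagonal: diag(E_xx, E_yy). Second derivatives: E_xx(-4)=-1080, E_xx(1)=180, E_xx(2)=-216; E_yy(-3)=-30, E_yy(2)=30.
Local minima occur where both diagonal entries positive: (1, 2). Count: 1.

1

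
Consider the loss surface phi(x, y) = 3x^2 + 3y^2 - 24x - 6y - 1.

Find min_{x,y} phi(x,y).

phi(x,y) separates as P(x) + Q(y) − 1, so its minimum is min P + min Q − 1.
P'(x) = 6x - 24 vanishes at x ∈ {4}; Q'(y) = 6y - 6 vanishes at y ∈ {1}.
Local minima of P (where P''>0): P(4)=-48. Local minima of Q: Q(1)=-3.
So the global minimum of phi is P(4) + Q(1) − 1 = -48 − 3 − 1 = -52, attained at (4, 1).

-52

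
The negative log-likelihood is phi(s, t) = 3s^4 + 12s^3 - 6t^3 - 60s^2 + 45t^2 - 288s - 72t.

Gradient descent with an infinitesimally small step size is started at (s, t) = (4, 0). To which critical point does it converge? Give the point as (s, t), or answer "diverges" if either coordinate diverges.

(3, 1)

phi is separable, so gradient descent decouples: s follows -∂phi/∂s, t follows -∂phi/∂t.
∂phi/∂s = 12(s - 3)(s + 2)(s + 4); at s=4 this is 576, so s decreases.
∂phi/∂t = -18(t - 4)(t - 1); at t=0 this is -72, so t increases.
s converges to its nearest critical value 3 (a local min of the s-part); t converges to 1. The iterate converges to (3, 1).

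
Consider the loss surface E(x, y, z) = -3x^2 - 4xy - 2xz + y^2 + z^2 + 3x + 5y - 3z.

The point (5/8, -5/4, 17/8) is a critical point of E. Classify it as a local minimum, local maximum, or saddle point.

saddle point

The Hessian is constant: H = [[-6, -4, -2], [-4, 2, 0], [-2, 0, 2]].
Leading principal minors: Δ₁ = -6, Δ₂ = -28, Δ₃ = -64.
The minors fit neither the all-positive nor the alternating-sign pattern, so H is indefinite: a saddle point.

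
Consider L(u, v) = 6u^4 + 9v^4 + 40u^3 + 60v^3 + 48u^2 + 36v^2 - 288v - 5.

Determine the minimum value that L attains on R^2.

-444

L(u,v) separates as P(u) + Q(v) − 5, so its minimum is min P + min Q − 5.
P'(u) = 24u(u + 1)(u + 4) vanishes at u ∈ {-4, -1, 0}; Q'(v) = 36(v - 1)(v + 2)(v + 4) vanishes at v ∈ {-4, -2, 1}.
Local minima of P (where P''>0): P(-4)=-256, P(0)=0. Local minima of Q: Q(-4)=192, Q(1)=-183.
So the global minimum of L is P(-4) + Q(1) − 5 = -256 − 183 − 5 = -444, attained at (-4, 1).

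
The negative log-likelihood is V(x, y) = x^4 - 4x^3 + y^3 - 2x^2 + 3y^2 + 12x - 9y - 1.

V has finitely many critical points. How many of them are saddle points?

V separates as a function of x plus a function of y, so ∇V=0 decouples.
∂V/∂x = 4(x - 3)(x - 1)(x + 1) = 0 at x ∈ {-1, 1, 3}; ∂V/∂y = 3(y - 1)(y + 3) = 0 at y ∈ {-3, 1}.
The Hessian is diagonal: diag(V_xx, V_yy). Second derivatives: V_xx(-1)=32, V_xx(1)=-16, V_xx(3)=32; V_yy(-3)=-12, V_yy(1)=12.
Saddle points occur where the two diagonal entries have opposite signs: (-1, -3), (1, 1), (3, -3). Count: 3.

3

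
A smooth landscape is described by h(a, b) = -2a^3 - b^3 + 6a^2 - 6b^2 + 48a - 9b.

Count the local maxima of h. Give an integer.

h separates as a function of a plus a function of b, so ∇h=0 decouples.
∂h/∂a = -6(a - 4)(a + 2) = 0 at a ∈ {-2, 4}; ∂h/∂b = -3(b + 1)(b + 3) = 0 at b ∈ {-3, -1}.
The Hessian is diagonal: diag(h_aa, h_bb). Second derivatives: h_aa(-2)=36, h_aa(4)=-36; h_bb(-3)=6, h_bb(-1)=-6.
Local maxima occur where both diagonal entries negative: (4, -1). Count: 1.

1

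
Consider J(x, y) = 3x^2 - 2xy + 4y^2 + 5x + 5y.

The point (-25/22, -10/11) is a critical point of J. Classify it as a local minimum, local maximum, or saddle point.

The Hessian of J is constant: H = [[6, -2], [-2, 8]].
det(H) = 6·8 − (-2)² = 44.
det(H) > 0 and tr(H) = 14 > 0, so H is positive definite and the point is a local minimum.

local minimum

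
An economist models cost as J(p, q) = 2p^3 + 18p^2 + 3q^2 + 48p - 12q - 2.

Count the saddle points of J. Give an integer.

1

J separates as a function of p plus a function of q, so ∇J=0 decouples.
∂J/∂p = 6(p + 2)(p + 4) = 0 at p ∈ {-4, -2}; ∂J/∂q = 6(q - 2) = 0 at q ∈ {2}.
The Hessian is diagonal: diag(J_pp, J_qq). Second derivatives: J_pp(-4)=-12, J_pp(-2)=12; J_qq(2)=6.
Saddle points occur where the two diagonal entries have opposite signs: (-4, 2). Count: 1.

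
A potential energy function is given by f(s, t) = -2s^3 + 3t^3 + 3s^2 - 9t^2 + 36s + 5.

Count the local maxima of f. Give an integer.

1

f separates as a function of s plus a function of t, so ∇f=0 decouples.
∂f/∂s = -6(s - 3)(s + 2) = 0 at s ∈ {-2, 3}; ∂f/∂t = 9t(t - 2) = 0 at t ∈ {0, 2}.
The Hessian is diagonal: diag(f_ss, f_tt). Second derivatives: f_ss(-2)=30, f_ss(3)=-30; f_tt(0)=-18, f_tt(2)=18.
Local maxima occur where both diagonal entries negative: (3, 0). Count: 1.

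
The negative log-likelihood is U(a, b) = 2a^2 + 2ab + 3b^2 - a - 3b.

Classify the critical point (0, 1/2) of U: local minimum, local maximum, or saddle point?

The Hessian of U is constant: H = [[4, 2], [2, 6]].
det(H) = 4·6 − 2² = 20.
det(H) > 0 and tr(H) = 10 > 0, so H is positive definite and the point is a local minimum.

local minimum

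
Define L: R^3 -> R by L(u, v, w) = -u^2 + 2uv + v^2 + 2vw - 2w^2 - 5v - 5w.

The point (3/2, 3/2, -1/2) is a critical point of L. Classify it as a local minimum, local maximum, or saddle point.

The Hessian is constant: H = [[-2, 2, 0], [2, 2, 2], [0, 2, -4]].
Leading principal minors: Δ₁ = -2, Δ₂ = -8, Δ₃ = 40.
The minors fit neither the all-positive nor the alternating-sign pattern, so H is indefinite: a saddle point.

saddle point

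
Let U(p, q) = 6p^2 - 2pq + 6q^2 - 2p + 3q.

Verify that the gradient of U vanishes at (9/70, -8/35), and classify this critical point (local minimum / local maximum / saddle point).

∇U = (12p - 2q - 2, -2p + 12q + 3); substituting (9/70, -8/35) gives ∇U = (0, 0), so (9/70, -8/35) is indeed a critical point.
The Hessian of U is constant: H = [[12, -2], [-2, 12]].
det(H) = 12·12 − (-2)² = 140.
det(H) > 0 and tr(H) = 24 > 0, so H is positive definite and the point is a local minimum.

local minimum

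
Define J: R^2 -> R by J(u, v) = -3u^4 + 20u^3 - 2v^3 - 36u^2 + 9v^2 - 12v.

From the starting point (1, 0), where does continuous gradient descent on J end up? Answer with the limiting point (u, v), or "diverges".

(2, 1)

J is separable, so gradient descent decouples: u follows -∂J/∂u, v follows -∂J/∂v.
∂J/∂u = -12u(u - 3)(u - 2); at u=1 this is -24, so u increases.
∂J/∂v = -6(v - 2)(v - 1); at v=0 this is -12, so v increases.
u converges to its nearest critical value 2 (a local min of the u-part); v converges to 1. The iterate converges to (2, 1).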